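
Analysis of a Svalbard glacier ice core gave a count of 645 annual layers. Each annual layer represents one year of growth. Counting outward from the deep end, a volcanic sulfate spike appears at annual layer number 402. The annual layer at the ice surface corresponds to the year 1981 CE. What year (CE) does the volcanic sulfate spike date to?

645 − 402 = 243 annual layers lie beyond the volcanic sulfate spike toward the ice surface.
Counting back 243 years from 1981 CE places the volcanic sulfate spike in 1981 − 243 = 1738 CE.

1738 CE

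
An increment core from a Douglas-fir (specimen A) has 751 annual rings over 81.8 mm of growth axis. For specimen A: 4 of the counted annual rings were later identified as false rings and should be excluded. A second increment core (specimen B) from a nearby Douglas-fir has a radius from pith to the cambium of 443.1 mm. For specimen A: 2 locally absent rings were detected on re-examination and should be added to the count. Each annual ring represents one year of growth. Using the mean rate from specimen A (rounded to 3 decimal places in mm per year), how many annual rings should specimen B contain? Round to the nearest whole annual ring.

4065 annual rings

Specimen A: after corrections the count is 751 − 4 + 2 = 749 annual rings.
A: Mean rate = 81.8 mm / 749 years ≈ 0.109 mm per year.
B spans 443.1 / 0.109 = 4065.14 years ≈ 4065 annual rings.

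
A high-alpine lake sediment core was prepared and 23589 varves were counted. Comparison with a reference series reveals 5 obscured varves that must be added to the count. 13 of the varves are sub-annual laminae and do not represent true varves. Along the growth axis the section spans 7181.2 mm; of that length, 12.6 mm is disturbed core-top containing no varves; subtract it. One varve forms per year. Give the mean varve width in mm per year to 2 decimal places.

0.30 mm per year

Correcting the raw count gives 23589 − 13 + 5 = 23581 true varves.
Net length = 7181.2 − 12.6 = 7168.6 mm.
7168.6 mm over 23581 years gives 7168.6 / 23581 ≈ 0.30 mm per year.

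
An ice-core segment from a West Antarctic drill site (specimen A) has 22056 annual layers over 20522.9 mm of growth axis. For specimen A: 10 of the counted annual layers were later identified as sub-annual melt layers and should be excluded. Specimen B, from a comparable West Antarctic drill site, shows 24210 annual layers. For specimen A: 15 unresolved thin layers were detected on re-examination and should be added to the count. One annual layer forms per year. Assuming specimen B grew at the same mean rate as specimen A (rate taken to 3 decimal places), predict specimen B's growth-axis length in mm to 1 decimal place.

Specimen A: after corrections the count is 22056 − 10 + 15 = 22061 annual layers.
A: 20522.9 mm over 22061 years gives 20522.9 / 22061 ≈ 0.930 mm/year.
For B, 0.930 mm/year × 24210 years = 22515.3 mm.

22515.3 mm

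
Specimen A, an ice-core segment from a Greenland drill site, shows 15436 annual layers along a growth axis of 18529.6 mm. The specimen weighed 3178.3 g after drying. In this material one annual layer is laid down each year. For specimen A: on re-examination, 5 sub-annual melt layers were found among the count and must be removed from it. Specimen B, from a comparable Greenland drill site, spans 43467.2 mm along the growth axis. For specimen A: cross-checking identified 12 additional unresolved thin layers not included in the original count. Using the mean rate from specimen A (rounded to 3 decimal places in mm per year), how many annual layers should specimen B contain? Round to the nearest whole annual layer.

Specimen A: after corrections the count is 15436 − 5 + 12 = 15443 annual layers.
A: 18529.6 mm over 15443 years gives 18529.6 / 15443 ≈ 1.200 mm/year.
B spans 43467.2 / 1.200 = 36222.67 years ≈ 36223 annual layers.

36223 annual layers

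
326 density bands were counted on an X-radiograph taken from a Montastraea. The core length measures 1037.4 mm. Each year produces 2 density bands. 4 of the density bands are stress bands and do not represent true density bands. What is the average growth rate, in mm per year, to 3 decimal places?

6.443 mm per year

Adjusted count: 326 − 4 = 322 density bands.
322 density bands at 2 per year is 322 / 2 = 161 years.
1037.4 mm over 161 years gives 1037.4 / 161 ≈ 6.443 mm per year.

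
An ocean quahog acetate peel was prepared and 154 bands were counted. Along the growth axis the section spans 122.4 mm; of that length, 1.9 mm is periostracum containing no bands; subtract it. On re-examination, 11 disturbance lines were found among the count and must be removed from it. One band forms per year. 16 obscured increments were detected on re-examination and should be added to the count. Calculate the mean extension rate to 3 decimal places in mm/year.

After corrections the count is 154 − 11 + 16 = 159 bands.
The growth record spans 122.4 − 1.9 = 120.5 mm.
Extension rate ≈ 120.5 / 159 = 0.758 mm/year.

0.758 mm/year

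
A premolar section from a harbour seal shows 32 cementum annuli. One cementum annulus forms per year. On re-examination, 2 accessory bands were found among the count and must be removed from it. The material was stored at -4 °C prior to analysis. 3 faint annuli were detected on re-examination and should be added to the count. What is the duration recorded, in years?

Adjusted count: 32 − 2 + 3 = 33 cementum annuli.
One cementum annulus per year makes the duration 33 years.

33 years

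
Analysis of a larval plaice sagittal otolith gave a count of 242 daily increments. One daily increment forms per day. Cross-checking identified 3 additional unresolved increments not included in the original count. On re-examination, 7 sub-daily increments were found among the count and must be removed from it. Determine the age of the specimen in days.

238 d

After corrections the count is 242 − 7 + 3 = 238 daily increments.
At one daily increment per day, that is 238 days.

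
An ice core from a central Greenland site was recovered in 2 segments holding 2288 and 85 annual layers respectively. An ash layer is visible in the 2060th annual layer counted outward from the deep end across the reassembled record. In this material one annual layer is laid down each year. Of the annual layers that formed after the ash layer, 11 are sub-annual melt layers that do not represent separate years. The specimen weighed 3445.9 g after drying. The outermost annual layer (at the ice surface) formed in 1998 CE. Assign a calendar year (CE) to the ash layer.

Total annual layers = 2288 + 85 = 2373.
2373 − 2060 = 313 annual layers lie beyond the ash layer toward the ice surface.
Excluding 11 false annual layers: 313 − 11 = 302.
The annual layer at the ice surface is 1998 CE, so the ash layer dates to 1998 − 302 = 1696 CE.

1696 CE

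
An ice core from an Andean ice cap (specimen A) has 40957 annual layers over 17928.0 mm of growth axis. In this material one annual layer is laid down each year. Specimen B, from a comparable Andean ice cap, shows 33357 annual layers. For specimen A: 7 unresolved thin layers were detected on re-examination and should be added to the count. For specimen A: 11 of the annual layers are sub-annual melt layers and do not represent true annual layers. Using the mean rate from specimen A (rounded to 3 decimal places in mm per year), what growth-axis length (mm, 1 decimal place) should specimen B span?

14610.4 mm

Specimen A: true annual layer count = 40957 − 11 + 7 = 40953.
A: Extension rate ≈ 17928.0 / 40953 = 0.438 mm/year.
Length of B = 0.438 × 33357 = 14610.4 mm.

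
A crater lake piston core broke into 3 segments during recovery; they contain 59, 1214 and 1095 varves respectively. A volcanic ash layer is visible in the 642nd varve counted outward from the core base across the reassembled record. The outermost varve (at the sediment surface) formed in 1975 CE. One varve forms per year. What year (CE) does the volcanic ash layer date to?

249 CE

Total varves = 59 + 1214 + 1095 = 2368.
The volcanic ash layer sits at varve 642 from the core base, so 2368 − 642 = 1726 varves formed after it.
The varve at the sediment surface is 1975 CE, so the volcanic ash layer dates to 1975 − 1726 = 249 CE.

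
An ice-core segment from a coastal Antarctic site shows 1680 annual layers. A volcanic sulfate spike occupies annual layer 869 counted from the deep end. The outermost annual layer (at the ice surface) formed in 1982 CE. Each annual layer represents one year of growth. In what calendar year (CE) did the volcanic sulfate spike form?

1171 CE

Between annual layer 869 and the ice surface there are 1680 − 869 = 811 annual layers.
Counting back 811 years from 1982 CE places the volcanic sulfate spike in 1982 − 811 = 1171 CE.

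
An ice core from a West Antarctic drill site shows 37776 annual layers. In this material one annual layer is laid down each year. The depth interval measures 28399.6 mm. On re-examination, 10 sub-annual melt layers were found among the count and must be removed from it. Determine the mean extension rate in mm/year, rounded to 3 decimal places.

Correcting the raw count gives 37776 − 10 = 37766 true annual layers.
Extension rate ≈ 28399.6 / 37766 = 0.752 mm/year.

0.752 mm/year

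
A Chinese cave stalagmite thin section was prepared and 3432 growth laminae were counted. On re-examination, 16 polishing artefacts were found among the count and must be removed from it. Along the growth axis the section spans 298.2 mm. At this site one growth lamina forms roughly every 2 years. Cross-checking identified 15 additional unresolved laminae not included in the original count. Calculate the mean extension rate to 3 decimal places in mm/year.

After corrections the count is 3432 − 16 + 15 = 3431 growth laminae.
3431 growth laminae at 2 years each span 3431 × 2 = 6862 years.
298.2 mm over 6862 years gives 298.2 / 6862 ≈ 0.043 mm/year.

0.043 mm/year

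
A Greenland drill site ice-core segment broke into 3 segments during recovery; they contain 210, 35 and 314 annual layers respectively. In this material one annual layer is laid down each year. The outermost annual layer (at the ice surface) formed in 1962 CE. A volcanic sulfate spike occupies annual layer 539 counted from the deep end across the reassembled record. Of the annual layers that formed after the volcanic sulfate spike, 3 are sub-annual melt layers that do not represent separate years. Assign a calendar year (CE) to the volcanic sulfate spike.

Total annual layers = 210 + 35 + 314 = 559.
Between annual layer 539 and the ice surface there are 559 − 539 = 20 annual layers.
20 − 3 false = 17 true annual layers after the volcanic sulfate spike.
1962 − 17 = 1945 CE.

1945 CE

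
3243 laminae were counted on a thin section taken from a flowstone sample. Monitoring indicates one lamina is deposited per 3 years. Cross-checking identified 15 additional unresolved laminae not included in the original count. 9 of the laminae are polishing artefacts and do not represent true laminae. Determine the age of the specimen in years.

True lamina count = 3243 − 9 + 15 = 3249.
At 3 years per lamina, 3249 × 3 = 9747 years.

9747 years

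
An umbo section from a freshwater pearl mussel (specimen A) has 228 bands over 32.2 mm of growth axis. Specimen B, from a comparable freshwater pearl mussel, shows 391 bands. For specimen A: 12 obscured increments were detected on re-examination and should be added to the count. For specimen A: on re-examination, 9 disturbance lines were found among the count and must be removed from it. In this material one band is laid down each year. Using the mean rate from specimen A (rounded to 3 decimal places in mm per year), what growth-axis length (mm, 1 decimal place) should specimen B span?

54.3 mm

Specimen A: true band count = 228 − 9 + 12 = 231.
A: Mean rate = 32.2 mm / 231 years ≈ 0.139 mm per year.
Length of B = 0.139 × 391 = 54.3 mm.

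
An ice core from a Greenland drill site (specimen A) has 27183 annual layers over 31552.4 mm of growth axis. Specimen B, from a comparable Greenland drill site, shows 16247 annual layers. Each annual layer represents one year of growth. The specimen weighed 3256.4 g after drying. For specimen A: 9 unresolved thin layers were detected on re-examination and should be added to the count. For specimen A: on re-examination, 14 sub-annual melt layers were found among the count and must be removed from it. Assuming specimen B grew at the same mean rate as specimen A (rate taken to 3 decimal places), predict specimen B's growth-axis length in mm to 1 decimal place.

Specimen A: after corrections the count is 27183 − 14 + 9 = 27178 annual layers.
A: 31552.4 mm over 27178 years gives 31552.4 / 27178 ≈ 1.161 mm per year.
B's length ≈ 1.161 × 16247 = 18862.8 mm.

18862.8 mm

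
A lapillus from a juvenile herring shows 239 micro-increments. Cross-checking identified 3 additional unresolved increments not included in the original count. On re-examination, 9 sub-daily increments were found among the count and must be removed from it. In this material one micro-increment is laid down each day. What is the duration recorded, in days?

Adjusted count: 239 − 9 + 3 = 233 micro-increments.
One micro-increment per day makes the duration 233 days.

233 days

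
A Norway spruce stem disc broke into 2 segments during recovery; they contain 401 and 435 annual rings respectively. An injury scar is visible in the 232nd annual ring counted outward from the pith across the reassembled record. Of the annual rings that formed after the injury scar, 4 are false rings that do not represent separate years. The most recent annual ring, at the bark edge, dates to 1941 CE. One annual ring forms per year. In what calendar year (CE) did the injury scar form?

Total annual rings = 401 + 435 = 836.
836 − 232 = 604 annual rings lie beyond the injury scar toward the bark edge.
Removing the 4 false annual rings leaves 604 − 4 = 600 true annual rings beyond the injury scar.
1941 − 600 = 1341 CE.

1341 CE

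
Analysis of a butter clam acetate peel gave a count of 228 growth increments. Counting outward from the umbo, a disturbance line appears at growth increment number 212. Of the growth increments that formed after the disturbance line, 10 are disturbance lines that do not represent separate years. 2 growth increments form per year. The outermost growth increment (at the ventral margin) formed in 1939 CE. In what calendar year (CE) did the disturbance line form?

1936 CE

Between growth increment 212 and the ventral margin there are 228 − 212 = 16 growth increments.
Removing the 10 false growth increments leaves 16 − 10 = 6 true growth increments beyond the disturbance line.
Dividing by 2 growth increments per year: 6 / 2 = 3 years.
1939 − 3 = 1936 CE.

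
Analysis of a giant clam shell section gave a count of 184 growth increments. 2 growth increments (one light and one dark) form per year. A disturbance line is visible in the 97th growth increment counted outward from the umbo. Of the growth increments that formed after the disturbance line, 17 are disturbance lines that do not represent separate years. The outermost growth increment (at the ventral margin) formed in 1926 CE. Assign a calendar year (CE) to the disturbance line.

1891 CE

The disturbance line sits at growth increment 97 from the umbo, so 184 − 97 = 87 growth increments formed after it.
Removing the 17 false growth increments leaves 87 − 17 = 70 true growth increments beyond the disturbance line.
Dividing by 2 growth increments per year: 70 / 2 = 35 years.
1926 − 35 = 1891 CE.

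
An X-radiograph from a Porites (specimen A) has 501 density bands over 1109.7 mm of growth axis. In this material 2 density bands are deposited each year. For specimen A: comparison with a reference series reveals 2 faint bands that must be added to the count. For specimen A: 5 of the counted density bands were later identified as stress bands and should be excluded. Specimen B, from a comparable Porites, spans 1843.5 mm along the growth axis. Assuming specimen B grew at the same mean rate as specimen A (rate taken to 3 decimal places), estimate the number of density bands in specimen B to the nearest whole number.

Specimen A: after corrections the count is 501 − 5 + 2 = 498 density bands.
Specimen A: 498 density bands at 2 per year is 498 / 2 = 249 years.
A: Mean rate = 1109.7 mm / 249 years ≈ 4.457 mm per year.
Specimen B: 1843.5 mm / 4.457 mm per year = 413.62 years; at 2 density bands per year that is 413.62 × 2 ≈ 827 density bands.

827 density bands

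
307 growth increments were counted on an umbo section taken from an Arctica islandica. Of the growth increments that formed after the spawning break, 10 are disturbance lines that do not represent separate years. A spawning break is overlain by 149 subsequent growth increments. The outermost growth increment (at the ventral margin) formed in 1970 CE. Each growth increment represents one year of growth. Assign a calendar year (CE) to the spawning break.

There are 149 growth increments younger than the spawning break.
149 − 10 false = 139 true growth increments after the spawning break.
1970 − 139 = 1831 CE.

1831 CE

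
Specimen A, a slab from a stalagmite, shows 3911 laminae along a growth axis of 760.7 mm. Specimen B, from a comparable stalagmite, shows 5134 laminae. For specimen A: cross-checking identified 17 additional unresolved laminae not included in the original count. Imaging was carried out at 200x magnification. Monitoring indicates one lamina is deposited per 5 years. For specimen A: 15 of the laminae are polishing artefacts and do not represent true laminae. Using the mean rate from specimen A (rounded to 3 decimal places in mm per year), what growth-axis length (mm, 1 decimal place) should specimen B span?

Specimen A: adjusted count: 3911 − 15 + 17 = 3913 laminae.
Specimen A: 3913 laminae at 5 years each span 3913 × 5 = 19565 years.
A: 760.7 mm over 19565 years gives 760.7 / 19565 ≈ 0.039 mm/year.
Specimen B: 5134 laminae at 5 years each span 5134 × 5 = 25670 years. Length of B = 0.039 × 25670 = 1001.1 mm.

1001.1 mm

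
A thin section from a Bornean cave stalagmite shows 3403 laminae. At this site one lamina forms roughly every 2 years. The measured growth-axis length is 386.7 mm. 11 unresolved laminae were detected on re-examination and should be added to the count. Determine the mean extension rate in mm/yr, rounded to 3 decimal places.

0.057 mm/yr

Correcting the raw count gives 3403 + 11 = 3414 true laminae.
Multiplying by 2 years per lamina: 3414 × 2 = 6828 years.
386.7 mm over 6828 years gives 386.7 / 6828 ≈ 0.057 mm/yr.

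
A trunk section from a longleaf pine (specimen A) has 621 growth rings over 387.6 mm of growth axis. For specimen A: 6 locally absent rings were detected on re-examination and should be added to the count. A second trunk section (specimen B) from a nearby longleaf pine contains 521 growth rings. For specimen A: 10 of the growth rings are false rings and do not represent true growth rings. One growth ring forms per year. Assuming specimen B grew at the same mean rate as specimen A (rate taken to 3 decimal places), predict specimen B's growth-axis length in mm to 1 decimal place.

327.2 mm

Specimen A: adjusted count: 621 − 10 + 6 = 617 growth rings.
A: 387.6 mm over 617 years gives 387.6 / 617 ≈ 0.628 mm/yr.
For B, 0.628 mm/year × 521 years = 327.2 mm.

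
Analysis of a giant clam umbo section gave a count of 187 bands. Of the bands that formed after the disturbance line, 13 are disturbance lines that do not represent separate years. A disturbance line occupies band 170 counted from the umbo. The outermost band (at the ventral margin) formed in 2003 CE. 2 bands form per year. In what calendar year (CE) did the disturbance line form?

2001 CE

The disturbance line sits at band 170 from the umbo, so 187 − 170 = 17 bands formed after it.
17 − 13 false = 4 true bands after the disturbance line.
With 2 bands per year, 4 / 2 = 2 years.
Counting back 2 years from 2003 CE places the disturbance line in 2003 − 2 = 2001 CE.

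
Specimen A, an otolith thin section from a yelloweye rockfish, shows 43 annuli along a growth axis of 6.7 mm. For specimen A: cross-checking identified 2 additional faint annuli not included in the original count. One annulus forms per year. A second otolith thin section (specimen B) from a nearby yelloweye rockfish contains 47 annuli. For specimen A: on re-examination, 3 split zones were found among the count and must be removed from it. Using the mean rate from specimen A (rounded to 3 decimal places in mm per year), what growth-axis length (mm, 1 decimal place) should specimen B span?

7.5 mm

Specimen A: true annulus count = 43 − 3 + 2 = 42.
A: 6.7 mm over 42 years gives 6.7 / 42 ≈ 0.160 mm/yr.
B's length ≈ 0.160 × 47 = 7.5 mm.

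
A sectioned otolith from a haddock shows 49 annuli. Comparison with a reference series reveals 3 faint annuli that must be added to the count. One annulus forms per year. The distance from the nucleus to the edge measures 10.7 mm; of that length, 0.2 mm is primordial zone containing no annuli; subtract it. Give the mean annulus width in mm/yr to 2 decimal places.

0.20 mm/yr

Correcting the raw count gives 49 + 3 = 52 true annuli.
Removing the 0.2 mm offcut leaves 10.7 − 0.2 = 10.5 mm.
Mean rate = 10.5 mm / 52 years ≈ 0.20 mm/yr.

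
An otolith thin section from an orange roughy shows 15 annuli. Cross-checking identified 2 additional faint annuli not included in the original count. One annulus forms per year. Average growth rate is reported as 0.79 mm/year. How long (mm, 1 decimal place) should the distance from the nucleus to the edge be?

13.4 mm

Correcting the raw count gives 15 + 2 = 17 true annuli.
Length ≈ 0.79 × 17 = 13.4 mm.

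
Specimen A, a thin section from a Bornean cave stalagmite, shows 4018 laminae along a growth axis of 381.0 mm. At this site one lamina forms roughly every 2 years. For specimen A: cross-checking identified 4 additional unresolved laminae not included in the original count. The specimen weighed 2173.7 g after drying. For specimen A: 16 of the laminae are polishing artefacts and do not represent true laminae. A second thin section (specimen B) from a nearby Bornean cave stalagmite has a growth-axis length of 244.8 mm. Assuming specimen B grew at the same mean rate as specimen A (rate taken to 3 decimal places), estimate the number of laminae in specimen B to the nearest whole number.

2550 laminae

Specimen A: adjusted count: 4018 − 16 + 4 = 4006 laminae.
Specimen A: at 2 years per lamina, 4006 × 2 = 8012 years.
A: Extension rate ≈ 381.0 / 8012 = 0.048 mm/yr.
For B, 244.8 / 0.048 = 5100.00 years; at 2 years per lamina that is 5100.00 / 2 ≈ 2550 laminae.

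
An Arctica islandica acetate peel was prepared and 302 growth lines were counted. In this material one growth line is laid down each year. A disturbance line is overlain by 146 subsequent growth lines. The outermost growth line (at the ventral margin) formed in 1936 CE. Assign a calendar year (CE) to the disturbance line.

146 growth lines post-date the disturbance line.
1936 − 146 = 1790 CE.

1790 CE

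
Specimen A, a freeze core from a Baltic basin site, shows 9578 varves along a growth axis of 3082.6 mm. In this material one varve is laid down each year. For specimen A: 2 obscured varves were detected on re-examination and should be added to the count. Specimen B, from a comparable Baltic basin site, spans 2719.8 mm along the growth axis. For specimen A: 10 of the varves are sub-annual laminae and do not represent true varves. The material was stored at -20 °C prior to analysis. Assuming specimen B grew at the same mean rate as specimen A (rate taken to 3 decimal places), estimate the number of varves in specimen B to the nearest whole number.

8447 varves

Specimen A: after corrections the count is 9578 − 10 + 2 = 9570 varves.
A: Extension rate ≈ 3082.6 / 9570 = 0.322 mm/yr.
For B, 2719.8 / 0.322 = 8446.58 years ≈ 8447 varves.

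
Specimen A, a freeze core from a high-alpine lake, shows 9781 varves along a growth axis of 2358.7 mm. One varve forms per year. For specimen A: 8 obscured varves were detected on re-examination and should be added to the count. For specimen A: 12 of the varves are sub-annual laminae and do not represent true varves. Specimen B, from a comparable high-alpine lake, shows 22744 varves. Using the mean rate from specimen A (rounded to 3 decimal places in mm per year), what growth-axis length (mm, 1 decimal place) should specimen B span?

Specimen A: adjusted count: 9781 − 12 + 8 = 9777 varves.
A: 2358.7 mm over 9777 years gives 2358.7 / 9777 ≈ 0.241 mm per year.
For B, 0.241 mm/year × 22744 years = 5481.3 mm.

5481.3 mm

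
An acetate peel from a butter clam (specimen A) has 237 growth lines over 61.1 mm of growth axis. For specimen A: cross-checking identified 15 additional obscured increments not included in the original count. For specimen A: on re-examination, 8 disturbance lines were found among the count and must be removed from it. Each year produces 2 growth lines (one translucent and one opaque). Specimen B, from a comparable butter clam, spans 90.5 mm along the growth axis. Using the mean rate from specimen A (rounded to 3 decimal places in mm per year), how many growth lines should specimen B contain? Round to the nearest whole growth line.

Specimen A: correcting the raw count gives 237 − 8 + 15 = 244 true growth lines.
Specimen A: with 2 growth lines per year, 244 / 2 = 122 years.
A: Mean rate = 61.1 mm / 122 years ≈ 0.501 mm/year.
B spans 90.5 / 0.501 = 180.64 years; at 2 growth lines per year that is 180.64 × 2 ≈ 361 growth lines.

361 growth lines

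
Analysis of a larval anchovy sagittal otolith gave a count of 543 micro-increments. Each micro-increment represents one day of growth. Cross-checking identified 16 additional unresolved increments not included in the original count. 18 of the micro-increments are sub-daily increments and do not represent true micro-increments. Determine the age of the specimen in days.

Correcting the raw count gives 543 − 18 + 16 = 541 true micro-increments.
One micro-increment per day makes the duration 541 days.

541 days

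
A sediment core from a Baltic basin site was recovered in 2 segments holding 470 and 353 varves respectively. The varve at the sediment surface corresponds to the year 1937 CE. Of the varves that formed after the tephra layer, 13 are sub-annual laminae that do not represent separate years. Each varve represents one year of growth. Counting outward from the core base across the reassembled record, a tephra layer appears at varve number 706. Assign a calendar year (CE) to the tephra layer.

Total varves = 470 + 353 = 823.
Between varve 706 and the sediment surface there are 823 − 706 = 117 varves.
Removing the 13 false varves leaves 117 − 13 = 104 true varves beyond the tephra layer.
1937 − 104 = 1833 CE.

1833 CE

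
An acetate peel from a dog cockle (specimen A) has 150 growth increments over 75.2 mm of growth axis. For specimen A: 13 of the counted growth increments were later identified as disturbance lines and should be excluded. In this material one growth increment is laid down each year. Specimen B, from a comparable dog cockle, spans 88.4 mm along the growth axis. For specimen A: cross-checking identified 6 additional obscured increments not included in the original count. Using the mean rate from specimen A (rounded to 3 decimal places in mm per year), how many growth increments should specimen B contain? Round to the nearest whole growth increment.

168 growth increments

Specimen A: adjusted count: 150 − 13 + 6 = 143 growth increments.
A: 75.2 mm over 143 years gives 75.2 / 143 ≈ 0.526 mm per year.
Specimen B: 88.4 mm / 0.526 mm per year = 168.06 years ≈ 168 growth increments.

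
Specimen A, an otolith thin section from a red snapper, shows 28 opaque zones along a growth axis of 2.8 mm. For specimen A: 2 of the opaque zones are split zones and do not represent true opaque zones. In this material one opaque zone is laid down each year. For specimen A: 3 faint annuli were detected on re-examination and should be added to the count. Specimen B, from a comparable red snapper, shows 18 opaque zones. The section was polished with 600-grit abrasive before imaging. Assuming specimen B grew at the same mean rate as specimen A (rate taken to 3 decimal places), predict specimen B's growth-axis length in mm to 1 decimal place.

1.7 mm

Specimen A: adjusted count: 28 − 2 + 3 = 29 opaque zones.
A: Extension rate ≈ 2.8 / 29 = 0.097 mm per year.
For B, 0.097 mm/year × 18 years = 1.7 mm.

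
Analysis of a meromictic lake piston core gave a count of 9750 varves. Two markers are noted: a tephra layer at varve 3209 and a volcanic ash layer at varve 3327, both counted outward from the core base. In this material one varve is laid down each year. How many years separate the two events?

3327 − 3209 = 118 varves lie between the two events.
That is 118 years at one varve per year.

118 years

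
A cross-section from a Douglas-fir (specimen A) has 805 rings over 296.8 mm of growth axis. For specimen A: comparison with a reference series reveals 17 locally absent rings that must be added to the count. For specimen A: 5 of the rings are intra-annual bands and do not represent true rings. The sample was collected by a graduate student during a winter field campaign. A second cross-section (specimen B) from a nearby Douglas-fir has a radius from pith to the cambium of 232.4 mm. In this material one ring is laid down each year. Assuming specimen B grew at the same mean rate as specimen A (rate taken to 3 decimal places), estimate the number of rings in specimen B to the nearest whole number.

640 rings

Specimen A: true ring count = 805 − 5 + 17 = 817.
A: Mean rate = 296.8 mm / 817 years ≈ 0.363 mm/yr.
Specimen B: 232.4 mm / 0.363 mm per year = 640.22 years ≈ 640 rings.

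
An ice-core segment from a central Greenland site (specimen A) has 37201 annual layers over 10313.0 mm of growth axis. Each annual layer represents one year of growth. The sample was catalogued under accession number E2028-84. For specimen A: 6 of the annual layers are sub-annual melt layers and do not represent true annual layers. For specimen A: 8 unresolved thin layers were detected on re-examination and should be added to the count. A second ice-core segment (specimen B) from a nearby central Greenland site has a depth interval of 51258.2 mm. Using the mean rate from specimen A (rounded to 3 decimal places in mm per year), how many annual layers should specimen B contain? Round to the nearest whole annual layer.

185048 annual layers

Specimen A: true annual layer count = 37201 − 6 + 8 = 37203.
A: 10313.0 mm over 37203 years gives 10313.0 / 37203 ≈ 0.277 mm/yr.
For B, 51258.2 / 0.277 = 185047.65 years ≈ 185048 annual layers.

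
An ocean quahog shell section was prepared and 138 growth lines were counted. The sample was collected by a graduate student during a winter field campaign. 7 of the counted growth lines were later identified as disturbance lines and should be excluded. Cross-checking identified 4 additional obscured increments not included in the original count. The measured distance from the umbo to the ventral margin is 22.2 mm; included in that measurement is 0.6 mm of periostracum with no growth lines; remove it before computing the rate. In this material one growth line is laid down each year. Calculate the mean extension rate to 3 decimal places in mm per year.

True growth line count = 138 − 7 + 4 = 135.
Removing the 0.6 mm offcut leaves 22.2 − 0.6 = 21.6 mm.
Mean rate = 21.6 mm / 135 years ≈ 0.160 mm per year.

0.160 mm per year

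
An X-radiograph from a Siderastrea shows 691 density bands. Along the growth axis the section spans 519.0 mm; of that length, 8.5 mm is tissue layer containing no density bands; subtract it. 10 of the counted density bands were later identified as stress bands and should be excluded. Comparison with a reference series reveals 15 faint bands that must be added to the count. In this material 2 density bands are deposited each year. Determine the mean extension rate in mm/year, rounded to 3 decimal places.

Adjusted count: 691 − 10 + 15 = 696 density bands.
696 density bands at 2 per year is 696 / 2 = 348 years.
Removing the 8.5 mm offcut leaves 519.0 − 8.5 = 510.5 mm.
Mean rate = 510.5 mm / 348 years ≈ 1.467 mm/year.

1.467 mm/year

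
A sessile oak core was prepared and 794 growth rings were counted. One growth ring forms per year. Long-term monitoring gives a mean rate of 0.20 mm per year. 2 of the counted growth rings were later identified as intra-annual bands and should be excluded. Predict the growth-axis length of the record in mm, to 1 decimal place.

158.4 mm

Adjusted count: 794 − 2 = 792 growth rings.
Length ≈ 0.20 × 792 = 158.4 mm.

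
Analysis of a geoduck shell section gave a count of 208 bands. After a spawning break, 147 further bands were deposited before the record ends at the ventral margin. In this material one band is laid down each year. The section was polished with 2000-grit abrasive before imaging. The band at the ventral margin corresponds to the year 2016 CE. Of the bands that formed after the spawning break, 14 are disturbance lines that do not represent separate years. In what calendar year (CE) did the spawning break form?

147 bands formed after the spawning break.
Excluding 14 false bands: 147 − 14 = 133.
2016 − 133 = 1883 CE.

1883 CE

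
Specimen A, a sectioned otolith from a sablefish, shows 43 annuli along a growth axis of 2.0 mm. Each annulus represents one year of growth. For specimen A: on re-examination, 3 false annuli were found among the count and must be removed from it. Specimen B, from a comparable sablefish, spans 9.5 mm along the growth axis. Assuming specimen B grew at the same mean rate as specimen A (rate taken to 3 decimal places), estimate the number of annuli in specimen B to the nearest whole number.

Specimen A: adjusted count: 43 − 3 = 40 annuli.
A: Extension rate ≈ 2.0 / 40 = 0.050 mm/year.
For B, 9.5 / 0.050 = 190.00 years ≈ 190 annuli.

190 annuli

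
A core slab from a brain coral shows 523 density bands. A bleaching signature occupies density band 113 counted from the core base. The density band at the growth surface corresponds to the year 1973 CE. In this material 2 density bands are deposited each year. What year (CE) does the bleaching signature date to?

The bleaching signature sits at density band 113 from the core base, so 523 − 113 = 410 density bands formed after it.
With 2 density bands per year, 410 / 2 = 205 years.
The density band at the growth surface is 1973 CE, so the bleaching signature dates to 1973 − 205 = 1768 CE.

1768 CE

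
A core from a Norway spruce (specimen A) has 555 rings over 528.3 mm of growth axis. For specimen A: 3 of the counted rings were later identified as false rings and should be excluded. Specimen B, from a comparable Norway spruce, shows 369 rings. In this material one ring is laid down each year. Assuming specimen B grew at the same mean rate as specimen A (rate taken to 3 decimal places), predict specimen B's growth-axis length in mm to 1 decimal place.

353.1 mm

Specimen A: adjusted count: 555 − 3 = 552 rings.
A: Extension rate ≈ 528.3 / 552 = 0.957 mm per year.
For B, 0.957 mm/year × 369 years = 353.1 mm.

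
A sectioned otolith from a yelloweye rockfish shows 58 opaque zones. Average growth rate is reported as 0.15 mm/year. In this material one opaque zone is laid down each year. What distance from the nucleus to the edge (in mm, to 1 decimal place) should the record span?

8.7 mm

58 years of growth are recorded.
Predicted length = 0.15 mm/year × 58 years = 8.7 mm.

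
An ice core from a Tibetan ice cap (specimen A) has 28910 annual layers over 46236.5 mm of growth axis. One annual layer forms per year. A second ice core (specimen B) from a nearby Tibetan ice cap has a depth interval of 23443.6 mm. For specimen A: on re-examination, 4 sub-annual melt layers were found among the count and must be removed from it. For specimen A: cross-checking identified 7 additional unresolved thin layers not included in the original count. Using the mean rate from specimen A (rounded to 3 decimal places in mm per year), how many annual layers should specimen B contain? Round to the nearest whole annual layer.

14661 annual layers

Specimen A: after corrections the count is 28910 − 4 + 7 = 28913 annual layers.
A: Extension rate ≈ 46236.5 / 28913 = 1.599 mm/year.
Specimen B: 23443.6 mm / 1.599 mm per year = 14661.41 years ≈ 14661 annual layers.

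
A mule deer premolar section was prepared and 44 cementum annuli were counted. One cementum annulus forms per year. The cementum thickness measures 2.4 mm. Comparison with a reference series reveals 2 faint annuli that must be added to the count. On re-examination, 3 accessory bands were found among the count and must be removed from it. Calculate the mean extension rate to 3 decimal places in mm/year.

True cementum annulus count = 44 − 3 + 2 = 43.
Mean rate = 2.4 mm / 43 years ≈ 0.056 mm/year.

0.056 mm/year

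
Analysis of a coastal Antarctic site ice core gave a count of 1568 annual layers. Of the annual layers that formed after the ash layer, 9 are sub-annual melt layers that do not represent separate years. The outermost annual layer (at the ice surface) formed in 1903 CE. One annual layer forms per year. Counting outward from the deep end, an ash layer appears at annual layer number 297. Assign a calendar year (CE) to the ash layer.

Between annual layer 297 and the ice surface there are 1568 − 297 = 1271 annual layers.
Excluding 9 false annual layers: 1271 − 9 = 1262.
1903 − 1262 = 641 CE.

641 CE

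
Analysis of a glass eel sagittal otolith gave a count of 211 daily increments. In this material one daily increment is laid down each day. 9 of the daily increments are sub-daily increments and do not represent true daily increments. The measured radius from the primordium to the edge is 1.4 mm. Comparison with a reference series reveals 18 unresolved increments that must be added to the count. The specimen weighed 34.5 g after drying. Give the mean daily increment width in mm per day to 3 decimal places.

0.006 mm per day

True daily increment count = 211 − 9 + 18 = 220.
Mean rate = 1.4 mm / 220 days ≈ 0.006 mm per day.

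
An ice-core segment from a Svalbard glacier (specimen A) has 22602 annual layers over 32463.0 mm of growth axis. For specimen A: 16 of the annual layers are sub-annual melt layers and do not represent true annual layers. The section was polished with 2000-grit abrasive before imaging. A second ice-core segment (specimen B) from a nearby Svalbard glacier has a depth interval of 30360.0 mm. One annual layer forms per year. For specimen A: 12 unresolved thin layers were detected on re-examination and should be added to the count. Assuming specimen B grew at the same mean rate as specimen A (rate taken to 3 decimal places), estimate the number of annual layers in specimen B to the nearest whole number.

21127 annual layers

Specimen A: correcting the raw count gives 22602 − 16 + 12 = 22598 true annual layers.
A: Mean rate = 32463.0 mm / 22598 years ≈ 1.437 mm/year.
Specimen B: 30360.0 mm / 1.437 mm per year = 21127.35 years ≈ 21127 annual layers.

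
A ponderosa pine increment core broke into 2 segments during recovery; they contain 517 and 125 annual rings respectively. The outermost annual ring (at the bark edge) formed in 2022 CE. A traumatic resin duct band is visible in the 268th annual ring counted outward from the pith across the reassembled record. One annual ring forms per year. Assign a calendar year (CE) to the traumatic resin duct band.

1648 CE

Total annual rings = 517 + 125 = 642.
Between annual ring 268 and the bark edge there are 642 − 268 = 374 annual rings.
The annual ring at the bark edge is 2022 CE, so the traumatic resin duct band dates to 2022 − 374 = 1648 CE.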